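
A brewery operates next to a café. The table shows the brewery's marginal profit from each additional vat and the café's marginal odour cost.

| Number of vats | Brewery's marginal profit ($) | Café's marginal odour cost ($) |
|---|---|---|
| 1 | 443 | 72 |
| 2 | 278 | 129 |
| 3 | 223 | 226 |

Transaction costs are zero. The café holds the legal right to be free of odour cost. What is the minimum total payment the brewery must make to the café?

Efficient level: marginal profit ≥ marginal odour cost through level 2, so k* = 2.
With the café holding the right, the brewery must at least compensate total damage at k*: 72 + 129 = 201.

$201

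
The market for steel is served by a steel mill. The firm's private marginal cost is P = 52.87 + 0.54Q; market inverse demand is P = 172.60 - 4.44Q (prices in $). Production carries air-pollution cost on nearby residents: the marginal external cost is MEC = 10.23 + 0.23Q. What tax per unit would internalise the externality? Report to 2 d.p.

tax = $15.06 per unit

Social marginal cost = private MC + MEC = 63.10 + 0.77Q.
Set SMC = demand: 63.10 + 0.77Q = 172.60 - 4.44Q → Q* = 21.0173.
The Pigouvian tax equals MEC at Q*: 10.23 + 0.23×21.0173 = 15.0640.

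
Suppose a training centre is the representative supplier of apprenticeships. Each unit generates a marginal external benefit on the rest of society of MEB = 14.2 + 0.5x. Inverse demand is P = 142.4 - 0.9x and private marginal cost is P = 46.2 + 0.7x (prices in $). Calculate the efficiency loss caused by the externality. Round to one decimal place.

Market equilibrium (private): 46.2 + 0.7x = 142.4 - 0.9x → x_m = 60.1250.
Social marginal cost = private MC − MEB = 32.0 + 0.2x.
Set SMC = demand: 32.0 + 0.2x = 142.4 - 0.9x → x* = 100.3636.
The loss is the area between SMC and demand from x* to x_m; with linear curves that's a triangle of height MEB(x_m).
DWL = ½ × 40.2386 × 44.2625 = 890.5305.

DWL = $890.5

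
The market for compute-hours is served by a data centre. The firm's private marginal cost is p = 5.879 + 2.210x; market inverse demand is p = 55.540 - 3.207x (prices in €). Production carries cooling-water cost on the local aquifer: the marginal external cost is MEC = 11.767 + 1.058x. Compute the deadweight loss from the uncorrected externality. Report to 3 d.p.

Market equilibrium (private): 5.879 + 2.210x = 55.540 - 3.207x → x_m = 9.1676.
Social marginal cost = private MC + MEC = 17.646 + 3.268x.
Set SMC = demand: 17.646 + 3.268x = 55.540 - 3.207x → x* = 5.8524.
Height of the DWL triangle at x_m is SMC(x_m) − demand(x_m) = MEC(x_m) = 21.4663.
DWL = ½ × 3.3152 × 21.4663 = 35.5825.

DWL = €35.583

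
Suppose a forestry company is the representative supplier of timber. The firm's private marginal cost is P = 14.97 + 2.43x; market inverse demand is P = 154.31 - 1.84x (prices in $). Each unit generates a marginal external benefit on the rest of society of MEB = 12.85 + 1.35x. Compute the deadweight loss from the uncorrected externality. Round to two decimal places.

Market equilibrium (private): 14.97 + 2.43x = 154.31 - 1.84x → x_m = 32.6323.
Social marginal cost = private MC − MEB = 2.12 + 1.08x.
Set SMC = demand: 2.12 + 1.08x = 154.31 - 1.84x → x* = 52.1199.
The loss is the area between SMC and demand from x* to x_m; with linear curves that's a triangle of height MEB(x_m).
DWL = ½ × 19.4876 × 56.9036 = 554.4573.

DWL = $554.46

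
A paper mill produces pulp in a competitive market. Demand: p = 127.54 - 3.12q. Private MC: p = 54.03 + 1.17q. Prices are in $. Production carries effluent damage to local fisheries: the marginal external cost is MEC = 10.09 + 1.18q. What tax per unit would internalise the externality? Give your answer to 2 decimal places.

Social marginal cost = private MC + MEC = 64.12 + 2.35q.
Set SMC = demand: 64.12 + 2.35q = 127.54 - 3.12q → q* = 11.5941.
The Pigouvian tax equals MEC at q*: 10.09 + 1.18×11.5941 = 23.7710.

tax = $23.77 per unit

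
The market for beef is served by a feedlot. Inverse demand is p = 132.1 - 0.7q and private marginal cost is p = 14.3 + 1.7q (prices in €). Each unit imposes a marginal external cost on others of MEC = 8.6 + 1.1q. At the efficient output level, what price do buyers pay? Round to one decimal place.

P = €110.3

Social marginal cost = private MC + MEC = 22.9 + 2.8q.
Set SMC = demand: 22.9 + 2.8q = 132.1 - 0.7q → q* = 31.2000.
Consumer price on the demand curve at q*: 132.1 − 0.7×31.2000 = 110.2600.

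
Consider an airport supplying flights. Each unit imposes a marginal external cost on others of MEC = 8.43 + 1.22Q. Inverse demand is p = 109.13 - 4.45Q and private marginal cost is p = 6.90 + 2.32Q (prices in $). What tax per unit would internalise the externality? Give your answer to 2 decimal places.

tax = $22.75 per unit

Social marginal cost = private MC + MEC = 15.33 + 3.54Q.
Set SMC = demand: 15.33 + 3.54Q = 109.13 - 4.45Q → Q* = 11.7397.
The Pigouvian tax equals MEC at Q*: 8.43 + 1.22×11.7397 = 22.7524.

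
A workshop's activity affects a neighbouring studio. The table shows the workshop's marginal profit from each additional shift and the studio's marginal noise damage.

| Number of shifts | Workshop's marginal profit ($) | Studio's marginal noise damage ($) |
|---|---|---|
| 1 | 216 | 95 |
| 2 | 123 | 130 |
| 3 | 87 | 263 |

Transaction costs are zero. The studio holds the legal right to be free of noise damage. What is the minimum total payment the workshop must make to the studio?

Efficient level: marginal profit ≥ marginal noise damage through level 1, so k* = 1.
With the studio holding the right, the workshop must at least compensate total damage at k*: 95 = 95.

$95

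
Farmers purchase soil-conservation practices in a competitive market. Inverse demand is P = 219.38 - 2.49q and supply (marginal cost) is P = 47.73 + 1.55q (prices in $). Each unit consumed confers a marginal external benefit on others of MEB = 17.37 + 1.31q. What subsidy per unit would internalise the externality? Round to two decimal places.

subsidy = $108.07 per unit

Social marginal benefit = demand + MEB = 236.75 - 1.18q.
Set SMB = MC: 236.75 - 1.18q = 47.73 + 1.55q → q* = 69.2381.
The Pigouvian subsidy equals MEB at q*: 17.37 + 1.31×69.2381 = 108.0719.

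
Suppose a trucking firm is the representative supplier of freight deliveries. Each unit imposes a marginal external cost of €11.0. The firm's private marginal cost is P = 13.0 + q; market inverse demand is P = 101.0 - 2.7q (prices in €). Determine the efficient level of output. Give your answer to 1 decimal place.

q* = 20.8

Social marginal cost = private MC + MEC = 24.0 + q.
Set SMC = demand: 24.0 + q = 101.0 - 2.7q → q* = 20.8108.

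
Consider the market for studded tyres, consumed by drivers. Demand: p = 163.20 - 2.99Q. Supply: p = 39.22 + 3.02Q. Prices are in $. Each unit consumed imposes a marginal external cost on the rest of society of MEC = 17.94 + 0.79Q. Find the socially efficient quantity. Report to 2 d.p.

Q* = 15.59

Social marginal benefit = demand − MEC = 145.26 - 3.78Q.
Set SMB = MC: 145.26 - 3.78Q = 39.22 + 3.02Q → Q* = 15.5941.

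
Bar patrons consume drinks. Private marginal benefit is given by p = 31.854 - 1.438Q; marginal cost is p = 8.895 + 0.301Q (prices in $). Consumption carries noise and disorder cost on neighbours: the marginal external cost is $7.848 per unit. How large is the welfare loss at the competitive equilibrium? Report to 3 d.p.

Market equilibrium (private): 8.895 + 0.301Q = 31.854 - 1.438Q → Q_m = 13.2024.
Social marginal benefit = demand − MEC = 24.006 - 1.438Q.
Set SMB = MC: 24.006 - 1.438Q = 8.895 + 0.301Q → Q* = 8.6895.
The welfare-loss triangle has base |Q_m − Q*| and height MEC(Q_m) (the vertical gap between SMB and MC is zero at Q* and MEC at Q_m).
DWL = ½ × 4.5129 × 7.8480 = 17.7086.

DWL = $17.709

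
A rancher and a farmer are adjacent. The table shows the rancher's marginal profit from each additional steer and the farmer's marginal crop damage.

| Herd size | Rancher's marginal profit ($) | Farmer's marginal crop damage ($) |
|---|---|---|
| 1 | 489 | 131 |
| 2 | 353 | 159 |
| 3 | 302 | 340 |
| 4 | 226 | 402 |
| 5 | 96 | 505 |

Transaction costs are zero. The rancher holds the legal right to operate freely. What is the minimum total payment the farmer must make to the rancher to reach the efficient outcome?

Left alone the rancher would choose level 5 (marginal profit stays positive).
Efficient level: k* = 2 (marginal profit ≥ marginal crop damage through 2).
The farmer must at least cover the rancher's forgone profit from cutting 5→2: 302 + 226 + 96 = 624.

$624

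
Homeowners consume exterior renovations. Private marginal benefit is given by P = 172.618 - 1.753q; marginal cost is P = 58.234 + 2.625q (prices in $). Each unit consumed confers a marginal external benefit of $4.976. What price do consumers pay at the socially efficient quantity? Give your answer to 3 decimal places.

Social marginal benefit = demand + MEB = 177.594 - 1.753q.
Set SMB = MC: 177.594 - 1.753q = 58.234 + 2.625q → q* = 27.2636.
Consumer price on the demand curve at q*: 172.618 − 1.753×27.2636 = 124.8249.

P = $124.825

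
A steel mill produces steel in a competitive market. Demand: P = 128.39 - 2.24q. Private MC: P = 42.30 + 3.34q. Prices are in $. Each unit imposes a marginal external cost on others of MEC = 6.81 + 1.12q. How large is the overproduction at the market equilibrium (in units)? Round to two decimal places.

3.60 units

Market equilibrium (private): 42.30 + 3.34q = 128.39 - 2.24q → q_m = 15.4283.
Social marginal cost = private MC + MEC = 49.11 + 4.46q.
Set SMC = demand: 49.11 + 4.46q = 128.39 - 2.24q → q* = 11.8328.
Gap = |15.4283 − 11.8328| = 3.5955.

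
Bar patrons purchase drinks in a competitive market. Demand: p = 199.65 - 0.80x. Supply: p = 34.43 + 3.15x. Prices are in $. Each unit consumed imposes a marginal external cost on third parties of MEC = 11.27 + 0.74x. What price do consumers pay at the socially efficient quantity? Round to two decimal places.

Social marginal benefit = demand − MEC = 188.38 - 1.54x.
Set SMB = MC: 188.38 - 1.54x = 34.43 + 3.15x → x* = 32.8252.
Consumer price on the demand curve at x*: 199.65 − 0.80×32.8252 = 173.3898.

P = $173.39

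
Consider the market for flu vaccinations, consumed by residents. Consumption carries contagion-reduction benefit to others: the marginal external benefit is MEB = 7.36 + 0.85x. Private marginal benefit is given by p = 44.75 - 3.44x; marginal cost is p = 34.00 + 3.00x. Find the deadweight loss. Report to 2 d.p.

DWL = 6.89

Market equilibrium (private): 34.00 + 3.00x = 44.75 - 3.44x → x_m = 1.6693.
Social marginal benefit = demand + MEB = 52.11 - 2.59x.
Set SMB = MC: 52.11 - 2.59x = 34.00 + 3.00x → x* = 3.2397.
Height of the DWL triangle at x_m is SMB(x_m) − MC(x_m) = MEB(x_m) = 8.7789.
DWL = ½ × 1.5704 × 8.7789 = 6.8932.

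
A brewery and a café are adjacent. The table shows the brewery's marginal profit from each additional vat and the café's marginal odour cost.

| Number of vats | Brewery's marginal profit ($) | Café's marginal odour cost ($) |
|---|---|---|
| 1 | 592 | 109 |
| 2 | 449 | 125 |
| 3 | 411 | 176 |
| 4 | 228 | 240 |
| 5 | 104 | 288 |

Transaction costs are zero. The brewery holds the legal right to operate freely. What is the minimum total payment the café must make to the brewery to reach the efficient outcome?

$332

Left alone the brewery would choose level 5 (marginal profit stays positive).
Efficient level: k* = 3 (marginal profit ≥ marginal odour cost through 3).
The café must at least cover the brewery's forgone profit from cutting 5→3: 228 + 104 = 332.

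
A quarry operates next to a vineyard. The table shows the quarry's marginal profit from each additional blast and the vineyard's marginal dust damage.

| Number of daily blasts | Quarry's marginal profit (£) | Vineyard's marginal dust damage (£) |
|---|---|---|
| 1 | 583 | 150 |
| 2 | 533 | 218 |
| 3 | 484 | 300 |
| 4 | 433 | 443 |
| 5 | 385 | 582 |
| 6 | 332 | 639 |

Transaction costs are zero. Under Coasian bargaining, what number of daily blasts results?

3

Bargaining reaches the level where marginal profit last exceeds marginal dust damage.
That holds through level 3 (484 ≥ 300) but not at 4 (433 < 443).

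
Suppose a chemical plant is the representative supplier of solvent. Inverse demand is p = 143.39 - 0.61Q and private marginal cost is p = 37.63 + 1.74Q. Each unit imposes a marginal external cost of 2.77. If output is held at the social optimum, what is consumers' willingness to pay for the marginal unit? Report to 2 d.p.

Social marginal cost = private MC + MEC = 40.40 + 1.74Q.
Set SMC = demand: 40.40 + 1.74Q = 143.39 - 0.61Q → Q* = 43.8255.
Consumer price on the demand curve at Q*: 143.39 − 0.61×43.8255 = 116.6564.

P = 116.66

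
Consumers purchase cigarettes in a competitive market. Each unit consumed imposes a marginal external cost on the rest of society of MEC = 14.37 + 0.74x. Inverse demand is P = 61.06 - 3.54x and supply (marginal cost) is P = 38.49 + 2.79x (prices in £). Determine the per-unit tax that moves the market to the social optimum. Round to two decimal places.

tax = £15.23 per unit

Social marginal benefit = demand − MEC = 46.69 - 4.28x.
Set SMB = MC: 46.69 - 4.28x = 38.49 + 2.79x → x* = 1.1598.
The Pigouvian tax equals MEC at x*: 14.37 + 0.74×1.1598 = 15.2283.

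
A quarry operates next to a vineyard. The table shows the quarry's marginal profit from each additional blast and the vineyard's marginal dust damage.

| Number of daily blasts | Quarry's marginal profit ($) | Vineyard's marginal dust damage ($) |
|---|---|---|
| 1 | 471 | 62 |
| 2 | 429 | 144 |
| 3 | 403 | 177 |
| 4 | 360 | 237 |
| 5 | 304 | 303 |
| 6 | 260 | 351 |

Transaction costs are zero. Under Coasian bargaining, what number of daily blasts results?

Bargaining reaches the level where marginal profit last exceeds marginal dust damage.
That holds through level 5 (304 ≥ 303) but not at 6 (260 < 351).

5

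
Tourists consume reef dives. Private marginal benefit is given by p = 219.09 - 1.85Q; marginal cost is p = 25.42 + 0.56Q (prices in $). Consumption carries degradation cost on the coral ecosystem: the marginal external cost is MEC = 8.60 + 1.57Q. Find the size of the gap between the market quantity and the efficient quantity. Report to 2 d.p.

33.86 units

Market equilibrium (private): 25.42 + 0.56Q = 219.09 - 1.85Q → Q_m = 80.3610.
Social marginal benefit = demand − MEC = 210.49 - 3.42Q.
Set SMB = MC: 210.49 - 3.42Q = 25.42 + 0.56Q → Q* = 46.5000.
Gap = |80.3610 − 46.5000| = 33.8610.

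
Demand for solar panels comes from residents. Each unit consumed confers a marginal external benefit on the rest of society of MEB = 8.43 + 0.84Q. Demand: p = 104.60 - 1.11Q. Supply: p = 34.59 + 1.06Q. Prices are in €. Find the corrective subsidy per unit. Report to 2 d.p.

subsidy = €57.97 per unit

Social marginal benefit = demand + MEB = 113.03 - 0.27Q.
Set SMB = MC: 113.03 - 0.27Q = 34.59 + 1.06Q → Q* = 58.9774.
The Pigouvian subsidy equals MEB at Q*: 8.43 + 0.84×58.9774 = 57.9710.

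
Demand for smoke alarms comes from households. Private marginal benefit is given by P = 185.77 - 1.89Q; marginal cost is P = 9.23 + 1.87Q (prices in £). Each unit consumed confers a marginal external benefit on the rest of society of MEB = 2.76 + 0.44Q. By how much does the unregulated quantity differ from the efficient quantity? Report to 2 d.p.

Market equilibrium (private): 9.23 + 1.87Q = 185.77 - 1.89Q → Q_m = 46.9521.
Social marginal benefit = demand + MEB = 188.53 - 1.45Q.
Set SMB = MC: 188.53 - 1.45Q = 9.23 + 1.87Q → Q* = 54.0060.
Gap = |46.9521 − 54.0060| = 7.0539.

7.05 units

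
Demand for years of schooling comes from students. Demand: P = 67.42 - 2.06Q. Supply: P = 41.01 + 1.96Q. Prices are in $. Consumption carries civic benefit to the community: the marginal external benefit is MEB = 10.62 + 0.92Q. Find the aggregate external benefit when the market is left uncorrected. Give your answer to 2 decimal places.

$89.62

Market equilibrium (private): 41.01 + 1.96Q = 67.42 - 2.06Q → Q_m = 6.5697.
Total external benefit = ∫₀^{Q_m} (10.62 + 0.92Q) dQ = 10.62×6.5697 + ½×0.92×6.5697² = 89.6243.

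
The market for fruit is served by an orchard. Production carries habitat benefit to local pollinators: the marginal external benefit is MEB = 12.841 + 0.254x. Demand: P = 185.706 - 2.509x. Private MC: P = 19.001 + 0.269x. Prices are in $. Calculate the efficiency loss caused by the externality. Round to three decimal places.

DWL = $156.234

Market equilibrium (private): 19.001 + 0.269x = 185.706 - 2.509x → x_m = 60.0090.
Social marginal cost = private MC − MEB = 6.160 + 0.015x.
Set SMC = demand: 6.160 + 0.015x = 185.706 - 2.509x → x* = 71.1355.
Between x* and x_m the wedge demand − SMC runs linearly from 0 to MEB(x_m), so the loss is a triangle.
DWL = ½ × 11.1265 × 28.0833 = 156.2344.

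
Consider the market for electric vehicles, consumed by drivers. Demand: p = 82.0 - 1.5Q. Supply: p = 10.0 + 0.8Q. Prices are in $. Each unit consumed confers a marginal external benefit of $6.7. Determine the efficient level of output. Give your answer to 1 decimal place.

Q* = 34.2

Social marginal benefit = demand + MEB = 88.7 - 1.5Q.
Set SMB = MC: 88.7 - 1.5Q = 10.0 + 0.8Q → Q* = 34.2174.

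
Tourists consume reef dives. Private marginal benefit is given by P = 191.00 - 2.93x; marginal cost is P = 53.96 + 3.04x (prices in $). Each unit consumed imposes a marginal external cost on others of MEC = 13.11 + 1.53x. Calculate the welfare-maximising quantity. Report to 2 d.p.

Social marginal benefit = demand − MEC = 177.89 - 4.46x.
Set SMB = MC: 177.89 - 4.46x = 53.96 + 3.04x → x* = 16.5240.

x* = 16.52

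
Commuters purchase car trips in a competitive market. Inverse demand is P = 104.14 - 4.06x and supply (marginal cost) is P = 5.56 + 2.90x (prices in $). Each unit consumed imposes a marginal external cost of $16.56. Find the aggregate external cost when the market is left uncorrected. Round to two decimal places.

Market equilibrium (private): 5.56 + 2.90x = 104.14 - 4.06x → x_m = 14.1638.
Total external cost = MEC × x_m = 16.56 × 14.1638 = 234.5525.

$234.55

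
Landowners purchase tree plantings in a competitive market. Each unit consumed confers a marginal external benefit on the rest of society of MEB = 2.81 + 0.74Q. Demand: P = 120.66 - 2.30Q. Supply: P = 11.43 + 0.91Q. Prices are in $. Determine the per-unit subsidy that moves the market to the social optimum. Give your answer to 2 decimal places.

subsidy = $36.38 per unit

Social marginal benefit = demand + MEB = 123.47 - 1.56Q.
Set SMB = MC: 123.47 - 1.56Q = 11.43 + 0.91Q → Q* = 45.3603.
The Pigouvian subsidy equals MEB at Q*: 2.81 + 0.74×45.3603 = 36.3766.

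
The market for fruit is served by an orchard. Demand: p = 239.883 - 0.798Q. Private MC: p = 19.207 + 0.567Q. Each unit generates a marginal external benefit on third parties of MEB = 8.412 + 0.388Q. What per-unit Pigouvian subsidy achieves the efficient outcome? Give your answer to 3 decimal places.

subsidy = 99.391 per unit

Social marginal cost = private MC − MEB = 10.795 + 0.179Q.
Set SMC = demand: 10.795 + 0.179Q = 239.883 - 0.798Q → Q* = 234.4811.
The Pigouvian subsidy equals MEB at Q*: 8.412 + 0.388×234.4811 = 99.3907.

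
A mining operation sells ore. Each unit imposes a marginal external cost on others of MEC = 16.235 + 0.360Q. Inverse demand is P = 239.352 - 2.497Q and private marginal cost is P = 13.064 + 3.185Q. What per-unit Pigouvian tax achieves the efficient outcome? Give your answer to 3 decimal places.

tax = 28.751 per unit

Social marginal cost = private MC + MEC = 29.299 + 3.545Q.
Set SMC = demand: 29.299 + 3.545Q = 239.352 - 2.497Q → Q* = 34.7655.
The Pigouvian tax equals MEC at Q*: 16.235 + 0.360×34.7655 = 28.7506.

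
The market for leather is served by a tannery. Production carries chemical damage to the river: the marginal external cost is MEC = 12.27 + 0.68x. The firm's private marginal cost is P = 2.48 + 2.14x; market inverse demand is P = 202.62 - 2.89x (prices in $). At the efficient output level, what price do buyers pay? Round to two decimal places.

P = $107.53

Social marginal cost = private MC + MEC = 14.75 + 2.82x.
Set SMC = demand: 14.75 + 2.82x = 202.62 - 2.89x → x* = 32.9019.
Consumer price on the demand curve at x*: 202.62 − 2.89×32.9019 = 107.5335.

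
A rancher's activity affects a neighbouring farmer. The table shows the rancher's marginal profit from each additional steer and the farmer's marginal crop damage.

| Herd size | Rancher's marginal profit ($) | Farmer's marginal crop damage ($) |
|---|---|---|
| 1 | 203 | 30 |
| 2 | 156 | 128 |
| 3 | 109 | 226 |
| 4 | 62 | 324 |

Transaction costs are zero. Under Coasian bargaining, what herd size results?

2

Bargaining reaches the level where marginal profit last exceeds marginal crop damage.
That holds through level 2 (156 ≥ 128) but not at 3 (109 < 226).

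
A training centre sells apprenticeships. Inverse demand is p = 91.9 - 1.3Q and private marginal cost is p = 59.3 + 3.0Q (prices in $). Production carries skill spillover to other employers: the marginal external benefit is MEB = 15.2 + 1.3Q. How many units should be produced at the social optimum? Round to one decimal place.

Q* = 15.9

Social marginal cost = private MC − MEB = 44.1 + 1.7Q.
Set SMC = demand: 44.1 + 1.7Q = 91.9 - 1.3Q → Q* = 15.9333.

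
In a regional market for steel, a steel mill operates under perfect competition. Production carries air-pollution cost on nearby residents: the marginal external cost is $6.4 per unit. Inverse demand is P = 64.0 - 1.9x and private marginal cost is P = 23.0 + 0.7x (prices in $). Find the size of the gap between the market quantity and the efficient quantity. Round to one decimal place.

2.5 units

Market equilibrium (private): 23.0 + 0.7x = 64.0 - 1.9x → x_m = 15.7692.
Social marginal cost = private MC + MEC = 29.4 + 0.7x.
Set SMC = demand: 29.4 + 0.7x = 64.0 - 1.9x → x* = 13.3077.
Gap = |15.7692 − 13.3077| = 2.4615.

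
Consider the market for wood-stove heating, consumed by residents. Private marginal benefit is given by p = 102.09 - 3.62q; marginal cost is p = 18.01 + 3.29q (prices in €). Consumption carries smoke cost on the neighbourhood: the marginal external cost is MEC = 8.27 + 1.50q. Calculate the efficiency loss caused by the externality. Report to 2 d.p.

DWL = €41.82

Market equilibrium (private): 18.01 + 3.29q = 102.09 - 3.62q → q_m = 12.1679.
Social marginal benefit = demand − MEC = 93.82 - 5.12q.
Set SMB = MC: 93.82 - 5.12q = 18.01 + 3.29q → q* = 9.0143.
The welfare-loss triangle has base |q_m − q*| and height MEC(q_m) (the vertical gap between SMB and MC is zero at q* and MEC at q_m).
DWL = ½ × 3.1536 × 26.5218 = 41.8196.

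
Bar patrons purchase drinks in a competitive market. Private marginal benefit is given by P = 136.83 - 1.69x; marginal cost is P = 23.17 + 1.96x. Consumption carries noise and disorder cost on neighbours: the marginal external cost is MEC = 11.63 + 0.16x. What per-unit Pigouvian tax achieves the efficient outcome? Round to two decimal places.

Social marginal benefit = demand − MEC = 125.20 - 1.85x.
Set SMB = MC: 125.20 - 1.85x = 23.17 + 1.96x → x* = 26.7795.
The Pigouvian tax equals MEC at x*: 11.63 + 0.16×26.7795 = 15.9147.

tax = 15.91 per unit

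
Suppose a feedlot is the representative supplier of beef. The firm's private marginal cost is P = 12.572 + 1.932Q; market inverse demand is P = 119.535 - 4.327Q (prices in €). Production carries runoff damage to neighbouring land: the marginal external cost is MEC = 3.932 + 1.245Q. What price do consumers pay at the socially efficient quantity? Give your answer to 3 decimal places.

P = €60.125

Social marginal cost = private MC + MEC = 16.504 + 3.177Q.
Set SMC = demand: 16.504 + 3.177Q = 119.535 - 4.327Q → Q* = 13.7301.
Consumer price on the demand curve at Q*: 119.535 − 4.327×13.7301 = 60.1249.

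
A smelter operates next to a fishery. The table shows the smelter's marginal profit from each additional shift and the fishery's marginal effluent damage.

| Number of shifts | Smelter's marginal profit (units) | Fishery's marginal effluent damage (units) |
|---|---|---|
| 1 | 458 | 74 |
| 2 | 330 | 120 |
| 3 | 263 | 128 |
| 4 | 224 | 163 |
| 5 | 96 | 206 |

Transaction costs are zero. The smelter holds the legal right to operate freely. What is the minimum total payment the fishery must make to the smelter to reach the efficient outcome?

96

Left alone the smelter would choose level 5 (marginal profit stays positive).
Efficient level: k* = 4 (marginal profit ≥ marginal effluent damage through 4).
The fishery must at least cover the smelter's forgone profit from cutting 5→4: 96 = 96.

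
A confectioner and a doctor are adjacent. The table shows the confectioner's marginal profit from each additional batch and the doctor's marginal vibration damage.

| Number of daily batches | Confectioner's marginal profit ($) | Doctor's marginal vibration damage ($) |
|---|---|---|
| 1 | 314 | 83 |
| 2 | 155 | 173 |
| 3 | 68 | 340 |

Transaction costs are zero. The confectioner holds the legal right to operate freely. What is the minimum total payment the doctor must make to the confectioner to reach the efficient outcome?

$223

Left alone the confectioner would choose level 3 (marginal profit stays positive).
Efficient level: k* = 1 (marginal profit ≥ marginal vibration damage through 1).
The doctor must at least cover the confectioner's forgone profit from cutting 3→1: 155 + 68 = 223.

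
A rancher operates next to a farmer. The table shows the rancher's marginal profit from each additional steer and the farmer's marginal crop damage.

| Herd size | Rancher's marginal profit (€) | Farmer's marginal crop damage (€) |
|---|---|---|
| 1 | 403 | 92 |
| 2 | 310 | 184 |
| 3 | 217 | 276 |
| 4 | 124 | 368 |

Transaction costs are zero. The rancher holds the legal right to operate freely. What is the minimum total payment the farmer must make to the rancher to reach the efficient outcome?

€341

Left alone the rancher would choose level 4 (marginal profit stays positive).
Efficient level: k* = 2 (marginal profit ≥ marginal crop damage through 2).
The farmer must at least cover the rancher's forgone profit from cutting 4→2: 217 + 124 = 341.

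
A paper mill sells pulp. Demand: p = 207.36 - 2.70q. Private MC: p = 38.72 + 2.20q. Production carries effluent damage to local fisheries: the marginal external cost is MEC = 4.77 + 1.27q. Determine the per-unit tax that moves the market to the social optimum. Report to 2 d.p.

Social marginal cost = private MC + MEC = 43.49 + 3.47q.
Set SMC = demand: 43.49 + 3.47q = 207.36 - 2.70q → q* = 26.5592.
The Pigouvian tax equals MEC at q*: 4.77 + 1.27×26.5592 = 38.5002.

tax = 38.50 per unit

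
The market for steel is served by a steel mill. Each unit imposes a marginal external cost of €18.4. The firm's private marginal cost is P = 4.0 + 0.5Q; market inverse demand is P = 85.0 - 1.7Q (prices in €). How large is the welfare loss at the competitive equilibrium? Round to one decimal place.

DWL = €76.9

Market equilibrium (private): 4.0 + 0.5Q = 85.0 - 1.7Q → Q_m = 36.8182.
Social marginal cost = private MC + MEC = 22.4 + 0.5Q.
Set SMC = demand: 22.4 + 0.5Q = 85.0 - 1.7Q → Q* = 28.4545.
The loss is the area between SMC and demand from Q* to Q_m; with linear curves that's a triangle of height MEC(Q_m).
DWL = ½ × 8.3637 × 18.4000 = 76.9460.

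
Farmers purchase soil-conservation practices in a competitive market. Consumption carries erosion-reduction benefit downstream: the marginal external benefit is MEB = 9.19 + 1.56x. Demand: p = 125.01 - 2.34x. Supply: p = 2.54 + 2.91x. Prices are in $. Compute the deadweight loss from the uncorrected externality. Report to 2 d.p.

Market equilibrium (private): 2.54 + 2.91x = 125.01 - 2.34x → x_m = 23.3276.
Social marginal benefit = demand + MEB = 134.20 - 0.78x.
Set SMB = MC: 134.20 - 0.78x = 2.54 + 2.91x → x* = 35.6802.
Between x* and x_m the wedge SMB − MC runs linearly from 0 to MEB(x_m), so the loss is a triangle.
DWL = ½ × 12.3526 × 45.5811 = 281.5225.

DWL = $281.52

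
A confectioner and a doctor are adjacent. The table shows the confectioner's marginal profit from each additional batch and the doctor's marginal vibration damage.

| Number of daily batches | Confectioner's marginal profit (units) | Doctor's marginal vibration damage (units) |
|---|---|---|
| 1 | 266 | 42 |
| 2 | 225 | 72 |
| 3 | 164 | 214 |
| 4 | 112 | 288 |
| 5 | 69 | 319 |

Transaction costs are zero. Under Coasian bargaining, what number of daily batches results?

2

Bargaining reaches the level where marginal profit last exceeds marginal vibration damage.
That holds through level 2 (225 ≥ 72) but not at 3 (164 < 214).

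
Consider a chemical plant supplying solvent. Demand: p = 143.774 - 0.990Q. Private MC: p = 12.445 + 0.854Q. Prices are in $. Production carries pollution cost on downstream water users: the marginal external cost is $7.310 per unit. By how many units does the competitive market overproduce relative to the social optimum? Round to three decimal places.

Market equilibrium (private): 12.445 + 0.854Q = 143.774 - 0.990Q → Q_m = 71.2196.
Social marginal cost = private MC + MEC = 19.755 + 0.854Q.
Set SMC = demand: 19.755 + 0.854Q = 143.774 - 0.990Q → Q* = 67.2554.
Gap = |71.2196 − 67.2554| = 3.9642.

3.964 units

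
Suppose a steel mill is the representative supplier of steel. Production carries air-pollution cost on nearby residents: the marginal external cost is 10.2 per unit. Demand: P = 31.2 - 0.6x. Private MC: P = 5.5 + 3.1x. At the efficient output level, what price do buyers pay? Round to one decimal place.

Social marginal cost = private MC + MEC = 15.7 + 3.1x.
Set SMC = demand: 15.7 + 3.1x = 31.2 - 0.6x → x* = 4.1892.
Consumer price on the demand curve at x*: 31.2 − 0.6×4.1892 = 28.6865.

P = 28.7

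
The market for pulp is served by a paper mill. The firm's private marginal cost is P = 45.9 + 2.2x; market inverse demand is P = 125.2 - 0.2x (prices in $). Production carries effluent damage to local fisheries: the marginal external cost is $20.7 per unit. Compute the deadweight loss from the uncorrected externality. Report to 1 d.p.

DWL = $89.3

Market equilibrium (private): 45.9 + 2.2x = 125.2 - 0.2x → x_m = 33.0417.
Social marginal cost = private MC + MEC = 66.6 + 2.2x.
Set SMC = demand: 66.6 + 2.2x = 125.2 - 0.2x → x* = 24.4167.
Between x* and x_m the wedge SMC − demand runs linearly from 0 to MEC(x_m), so the loss is a triangle.
DWL = ½ × 8.6250 × 20.7000 = 89.2688.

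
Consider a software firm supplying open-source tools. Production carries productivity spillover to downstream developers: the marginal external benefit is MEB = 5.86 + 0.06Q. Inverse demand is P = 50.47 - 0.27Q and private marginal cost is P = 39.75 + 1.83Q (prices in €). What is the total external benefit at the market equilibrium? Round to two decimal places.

€30.70

Market equilibrium (private): 39.75 + 1.83Q = 50.47 - 0.27Q → Q_m = 5.1048.
Total external benefit = ∫₀^{Q_m} (5.86 + 0.06Q) dQ = 5.86×5.1048 + ½×0.06×5.1048² = 30.6959.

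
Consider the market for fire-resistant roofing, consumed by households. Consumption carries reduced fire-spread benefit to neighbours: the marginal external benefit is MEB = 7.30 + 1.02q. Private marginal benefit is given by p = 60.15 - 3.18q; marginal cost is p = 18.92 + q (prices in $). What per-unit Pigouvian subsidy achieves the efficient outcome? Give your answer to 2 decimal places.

subsidy = $22.96 per unit

Social marginal benefit = demand + MEB = 67.45 - 2.16q.
Set SMB = MC: 67.45 - 2.16q = 18.92 + q → q* = 15.3576.
The Pigouvian subsidy equals MEB at q*: 7.30 + 1.02×15.3576 = 22.9648.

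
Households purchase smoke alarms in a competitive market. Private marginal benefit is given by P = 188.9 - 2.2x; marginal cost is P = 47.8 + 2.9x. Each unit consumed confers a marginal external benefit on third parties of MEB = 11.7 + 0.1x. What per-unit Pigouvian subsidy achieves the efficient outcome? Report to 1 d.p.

subsidy = 14.8 per unit

Social marginal benefit = demand + MEB = 200.6 - 2.1x.
Set SMB = MC: 200.6 - 2.1x = 47.8 + 2.9x → x* = 30.5600.
The Pigouvian subsidy equals MEB at x*: 11.7 + 0.1×30.5600 = 14.7560.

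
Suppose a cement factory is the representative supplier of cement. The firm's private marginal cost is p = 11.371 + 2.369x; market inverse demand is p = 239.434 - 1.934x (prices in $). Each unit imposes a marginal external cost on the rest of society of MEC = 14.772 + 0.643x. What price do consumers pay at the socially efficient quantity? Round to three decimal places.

Social marginal cost = private MC + MEC = 26.143 + 3.012x.
Set SMC = demand: 26.143 + 3.012x = 239.434 - 1.934x → x* = 43.1239.
Consumer price on the demand curve at x*: 239.434 − 1.934×43.1239 = 156.0324.

P = $156.032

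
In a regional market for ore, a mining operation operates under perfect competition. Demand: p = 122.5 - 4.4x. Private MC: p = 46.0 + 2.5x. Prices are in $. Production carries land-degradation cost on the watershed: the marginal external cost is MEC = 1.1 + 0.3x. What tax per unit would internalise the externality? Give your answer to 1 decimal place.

Social marginal cost = private MC + MEC = 47.1 + 2.8x.
Set SMC = demand: 47.1 + 2.8x = 122.5 - 4.4x → x* = 10.4722.
The Pigouvian tax equals MEC at x*: 1.1 + 0.3×10.4722 = 4.2417.

tax = $4.2 per unit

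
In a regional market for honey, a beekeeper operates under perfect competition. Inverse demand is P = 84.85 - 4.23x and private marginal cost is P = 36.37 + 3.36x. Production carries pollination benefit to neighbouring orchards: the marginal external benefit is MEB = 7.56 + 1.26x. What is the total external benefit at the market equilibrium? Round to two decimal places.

73.99

Market equilibrium (private): 36.37 + 3.36x = 84.85 - 4.23x → x_m = 6.3874.
Total external benefit = ∫₀^{x_m} (7.56 + 1.26x) dx = 7.56×6.3874 + ½×1.26×6.3874² = 73.9920.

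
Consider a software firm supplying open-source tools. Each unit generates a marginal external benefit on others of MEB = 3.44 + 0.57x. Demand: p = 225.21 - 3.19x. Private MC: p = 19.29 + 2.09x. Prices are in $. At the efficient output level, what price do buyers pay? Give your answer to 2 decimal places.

P = $83.41

Social marginal cost = private MC − MEB = 15.85 + 1.52x.
Set SMC = demand: 15.85 + 1.52x = 225.21 - 3.19x → x* = 44.4501.
Consumer price on the demand curve at x*: 225.21 − 3.19×44.4501 = 83.4142.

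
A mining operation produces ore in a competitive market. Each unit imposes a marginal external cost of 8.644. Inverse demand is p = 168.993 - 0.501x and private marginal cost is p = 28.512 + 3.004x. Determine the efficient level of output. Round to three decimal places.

Social marginal cost = private MC + MEC = 37.156 + 3.004x.
Set SMC = demand: 37.156 + 3.004x = 168.993 - 0.501x → x* = 37.6140.

x* = 37.614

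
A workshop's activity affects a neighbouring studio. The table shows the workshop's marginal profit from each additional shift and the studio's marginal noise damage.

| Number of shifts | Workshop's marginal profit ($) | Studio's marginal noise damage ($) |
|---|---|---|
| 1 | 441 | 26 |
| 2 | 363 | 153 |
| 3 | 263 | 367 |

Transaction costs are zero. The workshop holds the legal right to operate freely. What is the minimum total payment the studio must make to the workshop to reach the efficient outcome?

Left alone the workshop would choose level 3 (marginal profit stays positive).
Efficient level: k* = 2 (marginal profit ≥ marginal noise damage through 2).
The studio must at least cover the workshop's forgone profit from cutting 3→2: 263 = 263.

$263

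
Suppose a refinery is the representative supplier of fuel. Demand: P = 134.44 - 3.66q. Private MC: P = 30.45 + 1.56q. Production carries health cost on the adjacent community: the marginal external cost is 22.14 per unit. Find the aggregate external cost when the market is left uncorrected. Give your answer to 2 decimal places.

441.06

Market equilibrium (private): 30.45 + 1.56q = 134.44 - 3.66q → q_m = 19.9215.
Total external cost = MEC × q_m = 22.14 × 19.9215 = 441.0620.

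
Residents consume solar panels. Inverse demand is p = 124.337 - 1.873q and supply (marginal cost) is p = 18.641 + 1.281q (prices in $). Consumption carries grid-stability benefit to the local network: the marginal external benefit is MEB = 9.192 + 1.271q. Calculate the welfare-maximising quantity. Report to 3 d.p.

q* = 61.013

Social marginal benefit = demand + MEB = 133.529 - 0.602q.
Set SMB = MC: 133.529 - 0.602q = 18.641 + 1.281q → q* = 61.0133.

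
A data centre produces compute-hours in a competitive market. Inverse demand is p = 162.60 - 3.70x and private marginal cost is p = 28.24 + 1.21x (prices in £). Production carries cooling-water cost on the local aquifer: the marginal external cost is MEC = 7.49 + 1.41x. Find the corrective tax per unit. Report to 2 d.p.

Social marginal cost = private MC + MEC = 35.73 + 2.62x.
Set SMC = demand: 35.73 + 2.62x = 162.60 - 3.70x → x* = 20.0744.
The Pigouvian tax equals MEC at x*: 7.49 + 1.41×20.0744 = 35.7949.

tax = £35.79 per unit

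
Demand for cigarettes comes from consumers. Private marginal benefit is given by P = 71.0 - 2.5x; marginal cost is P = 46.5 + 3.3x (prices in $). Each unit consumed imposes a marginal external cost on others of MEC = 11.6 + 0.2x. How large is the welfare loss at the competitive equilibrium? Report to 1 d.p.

DWL = $12.9

Market equilibrium (private): 46.5 + 3.3x = 71.0 - 2.5x → x_m = 4.2241.
Social marginal benefit = demand − MEC = 59.4 - 2.7x.
Set SMB = MC: 59.4 - 2.7x = 46.5 + 3.3x → x* = 2.1500.
The loss is the area between SMB and MC from x* to x_m; with linear curves that's a triangle of height MEC(x_m).
DWL = ½ × 2.0741 × 12.4448 = 12.9059.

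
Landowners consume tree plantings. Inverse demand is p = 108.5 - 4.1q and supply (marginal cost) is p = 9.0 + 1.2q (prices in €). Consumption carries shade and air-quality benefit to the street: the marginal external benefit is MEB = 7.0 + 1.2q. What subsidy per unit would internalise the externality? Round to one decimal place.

Social marginal benefit = demand + MEB = 115.5 - 2.9q.
Set SMB = MC: 115.5 - 2.9q = 9.0 + 1.2q → q* = 25.9756.
The Pigouvian subsidy equals MEB at q*: 7.0 + 1.2×25.9756 = 38.1707.

subsidy = €38.2 per unit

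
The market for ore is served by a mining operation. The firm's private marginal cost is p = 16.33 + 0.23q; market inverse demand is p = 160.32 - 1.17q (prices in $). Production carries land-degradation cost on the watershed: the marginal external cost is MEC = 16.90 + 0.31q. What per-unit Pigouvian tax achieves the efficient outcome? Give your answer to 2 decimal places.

tax = $39.94 per unit

Social marginal cost = private MC + MEC = 33.23 + 0.54q.
Set SMC = demand: 33.23 + 0.54q = 160.32 - 1.17q → q* = 74.3216.
The Pigouvian tax equals MEC at q*: 16.90 + 0.31×74.3216 = 39.9397.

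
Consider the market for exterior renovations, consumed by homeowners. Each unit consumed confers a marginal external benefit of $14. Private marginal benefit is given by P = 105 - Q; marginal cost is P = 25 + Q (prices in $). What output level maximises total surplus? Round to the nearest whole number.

Social marginal benefit = demand + MEB = 119 - Q.
Set SMB = MC: 119 - Q = 25 + Q → Q* = 47.0000.

Q* = 47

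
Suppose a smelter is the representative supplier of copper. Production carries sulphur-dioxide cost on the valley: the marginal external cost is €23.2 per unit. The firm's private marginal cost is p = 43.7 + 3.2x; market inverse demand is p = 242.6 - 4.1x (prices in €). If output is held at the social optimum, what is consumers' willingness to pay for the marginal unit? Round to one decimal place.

Social marginal cost = private MC + MEC = 66.9 + 3.2x.
Set SMC = demand: 66.9 + 3.2x = 242.6 - 4.1x → x* = 24.0685.
Consumer price on the demand curve at x*: 242.6 − 4.1×24.0685 = 143.9192.

P = €143.9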